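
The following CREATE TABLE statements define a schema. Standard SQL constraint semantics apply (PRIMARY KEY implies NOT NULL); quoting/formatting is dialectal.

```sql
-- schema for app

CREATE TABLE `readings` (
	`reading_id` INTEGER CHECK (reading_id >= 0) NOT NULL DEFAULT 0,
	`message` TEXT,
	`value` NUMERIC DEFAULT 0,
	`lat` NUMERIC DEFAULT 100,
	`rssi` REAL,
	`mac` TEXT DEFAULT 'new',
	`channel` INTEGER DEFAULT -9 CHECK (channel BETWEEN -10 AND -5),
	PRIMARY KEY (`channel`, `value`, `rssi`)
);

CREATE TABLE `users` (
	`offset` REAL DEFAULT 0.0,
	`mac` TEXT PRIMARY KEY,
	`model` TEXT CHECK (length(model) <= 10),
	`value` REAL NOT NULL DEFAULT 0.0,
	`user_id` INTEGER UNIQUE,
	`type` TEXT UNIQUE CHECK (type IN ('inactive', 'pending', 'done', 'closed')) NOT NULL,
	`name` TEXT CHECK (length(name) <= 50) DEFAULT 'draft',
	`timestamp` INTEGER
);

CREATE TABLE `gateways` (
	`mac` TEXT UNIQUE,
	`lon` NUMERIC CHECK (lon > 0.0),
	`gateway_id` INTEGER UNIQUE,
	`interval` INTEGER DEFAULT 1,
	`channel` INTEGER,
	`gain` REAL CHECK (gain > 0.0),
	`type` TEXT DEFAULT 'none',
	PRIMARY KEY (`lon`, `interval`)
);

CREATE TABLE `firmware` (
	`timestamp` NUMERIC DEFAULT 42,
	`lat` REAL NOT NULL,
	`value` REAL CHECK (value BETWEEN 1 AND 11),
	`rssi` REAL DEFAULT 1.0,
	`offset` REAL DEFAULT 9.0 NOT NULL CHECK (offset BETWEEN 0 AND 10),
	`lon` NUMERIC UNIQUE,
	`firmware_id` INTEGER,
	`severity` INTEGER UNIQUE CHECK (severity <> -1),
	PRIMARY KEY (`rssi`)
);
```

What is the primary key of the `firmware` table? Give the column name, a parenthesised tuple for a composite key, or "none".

rssi is declared PRIMARY KEY as a table-level PRIMARY KEY clause.

rssi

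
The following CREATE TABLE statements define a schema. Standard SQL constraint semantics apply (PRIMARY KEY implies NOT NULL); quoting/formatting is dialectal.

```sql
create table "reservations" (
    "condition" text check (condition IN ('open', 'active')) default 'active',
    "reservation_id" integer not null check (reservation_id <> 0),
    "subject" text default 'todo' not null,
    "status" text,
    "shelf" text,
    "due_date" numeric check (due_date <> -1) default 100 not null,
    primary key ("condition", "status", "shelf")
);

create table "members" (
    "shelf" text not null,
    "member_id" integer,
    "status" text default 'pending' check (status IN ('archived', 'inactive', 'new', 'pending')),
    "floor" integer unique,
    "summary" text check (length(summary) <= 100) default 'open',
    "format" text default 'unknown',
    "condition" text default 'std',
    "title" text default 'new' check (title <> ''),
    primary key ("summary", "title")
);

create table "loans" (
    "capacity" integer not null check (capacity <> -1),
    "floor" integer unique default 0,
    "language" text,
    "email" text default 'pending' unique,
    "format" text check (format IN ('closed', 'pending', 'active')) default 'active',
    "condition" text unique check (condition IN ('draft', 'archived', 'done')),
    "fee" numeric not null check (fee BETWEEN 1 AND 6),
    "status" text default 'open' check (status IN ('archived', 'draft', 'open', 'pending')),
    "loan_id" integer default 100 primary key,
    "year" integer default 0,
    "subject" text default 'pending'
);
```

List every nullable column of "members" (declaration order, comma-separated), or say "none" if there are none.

member_id, status, floor, format, condition

- shelf: declared NOT NULL → not nullable.
- member_id: no NOT NULL constraint applies → nullable.
- status: CHECK does not forbid NULL (a CHECK constraint passes when its expression is NULL) → nullable.
- floor: UNIQUE does not imply NOT NULL → nullable.
- summary: part of the PRIMARY KEY, which implies NOT NULL → not nullable.
- format: DEFAULT only fills an omitted column; an explicit NULL is still allowed → nullable.
- condition: DEFAULT only fills an omitted column; an explicit NULL is still allowed → nullable.
- title: part of the PRIMARY KEY, which implies NOT NULL → not nullable.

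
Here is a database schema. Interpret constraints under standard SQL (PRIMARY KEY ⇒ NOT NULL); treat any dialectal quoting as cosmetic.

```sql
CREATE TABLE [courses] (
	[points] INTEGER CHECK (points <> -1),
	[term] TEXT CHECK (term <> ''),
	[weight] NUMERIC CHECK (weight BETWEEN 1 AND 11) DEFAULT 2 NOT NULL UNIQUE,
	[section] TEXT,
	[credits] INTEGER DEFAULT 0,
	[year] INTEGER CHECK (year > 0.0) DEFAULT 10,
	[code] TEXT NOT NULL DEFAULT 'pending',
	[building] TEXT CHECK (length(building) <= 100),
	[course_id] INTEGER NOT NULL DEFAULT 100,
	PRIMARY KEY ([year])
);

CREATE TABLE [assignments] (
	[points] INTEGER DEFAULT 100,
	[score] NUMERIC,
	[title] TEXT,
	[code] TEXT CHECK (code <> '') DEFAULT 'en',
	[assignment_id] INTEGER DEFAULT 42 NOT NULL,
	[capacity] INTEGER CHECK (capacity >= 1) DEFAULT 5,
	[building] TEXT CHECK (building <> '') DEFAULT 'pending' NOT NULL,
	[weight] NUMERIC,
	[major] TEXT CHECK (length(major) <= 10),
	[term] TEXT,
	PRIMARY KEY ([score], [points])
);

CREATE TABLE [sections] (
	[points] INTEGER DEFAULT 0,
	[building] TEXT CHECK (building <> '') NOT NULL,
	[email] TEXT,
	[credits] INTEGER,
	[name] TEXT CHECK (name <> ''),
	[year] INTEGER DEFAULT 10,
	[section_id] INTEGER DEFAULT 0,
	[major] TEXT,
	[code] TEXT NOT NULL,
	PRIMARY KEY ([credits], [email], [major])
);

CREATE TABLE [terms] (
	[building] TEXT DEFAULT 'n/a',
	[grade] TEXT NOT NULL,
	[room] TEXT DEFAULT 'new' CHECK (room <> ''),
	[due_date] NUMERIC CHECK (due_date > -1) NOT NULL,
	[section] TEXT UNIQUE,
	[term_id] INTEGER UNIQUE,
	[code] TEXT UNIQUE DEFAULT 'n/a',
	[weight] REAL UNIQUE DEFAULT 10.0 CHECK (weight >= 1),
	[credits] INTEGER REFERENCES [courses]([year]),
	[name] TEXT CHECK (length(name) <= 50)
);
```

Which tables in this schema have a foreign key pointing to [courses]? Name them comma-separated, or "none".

terms

- terms.credits references courses(year).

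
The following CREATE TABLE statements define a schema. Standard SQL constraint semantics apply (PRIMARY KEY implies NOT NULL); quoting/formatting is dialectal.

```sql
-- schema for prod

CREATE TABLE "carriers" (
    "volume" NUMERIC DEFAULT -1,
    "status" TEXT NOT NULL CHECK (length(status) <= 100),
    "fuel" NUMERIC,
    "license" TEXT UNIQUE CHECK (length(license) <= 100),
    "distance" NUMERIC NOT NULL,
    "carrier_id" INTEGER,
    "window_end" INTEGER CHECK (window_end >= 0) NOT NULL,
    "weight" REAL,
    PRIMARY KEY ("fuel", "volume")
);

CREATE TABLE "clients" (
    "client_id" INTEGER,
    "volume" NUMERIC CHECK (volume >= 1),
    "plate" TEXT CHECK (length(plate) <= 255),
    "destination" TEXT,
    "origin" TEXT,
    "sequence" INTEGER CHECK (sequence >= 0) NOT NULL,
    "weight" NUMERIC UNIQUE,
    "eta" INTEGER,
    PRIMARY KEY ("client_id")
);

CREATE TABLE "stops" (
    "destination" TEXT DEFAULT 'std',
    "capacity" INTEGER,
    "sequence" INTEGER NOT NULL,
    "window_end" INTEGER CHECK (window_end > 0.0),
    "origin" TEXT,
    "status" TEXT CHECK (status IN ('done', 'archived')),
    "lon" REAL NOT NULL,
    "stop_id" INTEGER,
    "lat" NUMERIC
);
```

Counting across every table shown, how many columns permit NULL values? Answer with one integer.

carriers: 3 nullable (license, carrier_id, weight — PK (fuel, volume) and explicit NOT NULL columns excluded).
clients: 6 nullable (volume, plate, destination, origin, weight, eta — PK (client_id) and explicit NOT NULL columns excluded).
stops: 7 nullable (destination, capacity, window_end, origin, status, stop_id, lat — PK none and explicit NOT NULL columns excluded).
Total: 3 + 6 + 7 = 16.

16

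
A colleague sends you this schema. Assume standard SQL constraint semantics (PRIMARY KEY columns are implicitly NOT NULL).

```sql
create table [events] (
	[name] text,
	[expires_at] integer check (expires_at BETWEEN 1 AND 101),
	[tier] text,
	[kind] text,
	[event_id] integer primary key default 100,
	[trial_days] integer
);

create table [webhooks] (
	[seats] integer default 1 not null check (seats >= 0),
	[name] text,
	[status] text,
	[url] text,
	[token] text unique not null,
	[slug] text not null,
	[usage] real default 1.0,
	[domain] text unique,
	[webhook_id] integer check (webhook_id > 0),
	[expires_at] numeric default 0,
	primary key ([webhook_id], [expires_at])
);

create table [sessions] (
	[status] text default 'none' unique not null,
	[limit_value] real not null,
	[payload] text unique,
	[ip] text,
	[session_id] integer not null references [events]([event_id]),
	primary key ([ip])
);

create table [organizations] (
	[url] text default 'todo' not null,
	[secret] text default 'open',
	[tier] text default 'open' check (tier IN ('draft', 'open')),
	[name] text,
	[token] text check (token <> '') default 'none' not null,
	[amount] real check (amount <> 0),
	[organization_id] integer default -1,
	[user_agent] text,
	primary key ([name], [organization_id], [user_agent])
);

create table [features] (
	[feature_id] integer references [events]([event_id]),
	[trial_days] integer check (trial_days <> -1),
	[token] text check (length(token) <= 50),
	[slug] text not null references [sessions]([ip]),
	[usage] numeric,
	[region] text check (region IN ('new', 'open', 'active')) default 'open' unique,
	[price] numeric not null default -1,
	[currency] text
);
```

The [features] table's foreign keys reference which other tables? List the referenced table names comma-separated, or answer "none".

- feature_id REFERENCES events(event_id).
- slug REFERENCES sessions(ip).

events, sessions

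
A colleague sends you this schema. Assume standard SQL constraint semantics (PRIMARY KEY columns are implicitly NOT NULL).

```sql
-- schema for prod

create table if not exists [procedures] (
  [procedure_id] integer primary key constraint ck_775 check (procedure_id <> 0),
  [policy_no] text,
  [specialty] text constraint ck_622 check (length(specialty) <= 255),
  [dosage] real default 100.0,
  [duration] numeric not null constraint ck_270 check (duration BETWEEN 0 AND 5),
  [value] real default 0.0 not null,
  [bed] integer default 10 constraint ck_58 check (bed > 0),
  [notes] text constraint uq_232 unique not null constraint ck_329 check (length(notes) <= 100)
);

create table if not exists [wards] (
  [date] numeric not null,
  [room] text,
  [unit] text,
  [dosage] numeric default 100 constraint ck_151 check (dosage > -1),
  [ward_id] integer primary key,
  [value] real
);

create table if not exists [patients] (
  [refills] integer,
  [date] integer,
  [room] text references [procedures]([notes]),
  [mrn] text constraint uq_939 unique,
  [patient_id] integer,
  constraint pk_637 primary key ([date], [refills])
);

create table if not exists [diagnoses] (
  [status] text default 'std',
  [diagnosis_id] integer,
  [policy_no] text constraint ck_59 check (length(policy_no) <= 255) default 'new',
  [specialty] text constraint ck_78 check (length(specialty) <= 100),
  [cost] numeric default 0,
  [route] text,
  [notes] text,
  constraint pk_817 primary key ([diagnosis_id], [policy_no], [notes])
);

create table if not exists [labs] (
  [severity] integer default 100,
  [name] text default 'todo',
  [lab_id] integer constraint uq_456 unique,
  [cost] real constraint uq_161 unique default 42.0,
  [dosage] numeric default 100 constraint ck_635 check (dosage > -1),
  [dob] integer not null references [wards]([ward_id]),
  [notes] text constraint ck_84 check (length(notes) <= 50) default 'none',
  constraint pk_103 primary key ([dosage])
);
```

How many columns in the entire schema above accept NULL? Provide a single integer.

procedures: 4 nullable (policy_no, specialty, dosage, bed — PK (procedure_id) and explicit NOT NULL columns excluded).
wards: 4 nullable (room, unit, dosage, value — PK (ward_id) and explicit NOT NULL columns excluded).
patients: 3 nullable (room, mrn, patient_id — PK (date, refills) and explicit NOT NULL columns excluded).
diagnoses: 4 nullable (status, specialty, cost, route — PK (diagnosis_id, policy_no, notes) and explicit NOT NULL columns excluded).
labs: 5 nullable (severity, name, lab_id, cost, notes — PK (dosage) and explicit NOT NULL columns excluded).
Total: 4 + 4 + 3 + 4 + 5 = 20.

20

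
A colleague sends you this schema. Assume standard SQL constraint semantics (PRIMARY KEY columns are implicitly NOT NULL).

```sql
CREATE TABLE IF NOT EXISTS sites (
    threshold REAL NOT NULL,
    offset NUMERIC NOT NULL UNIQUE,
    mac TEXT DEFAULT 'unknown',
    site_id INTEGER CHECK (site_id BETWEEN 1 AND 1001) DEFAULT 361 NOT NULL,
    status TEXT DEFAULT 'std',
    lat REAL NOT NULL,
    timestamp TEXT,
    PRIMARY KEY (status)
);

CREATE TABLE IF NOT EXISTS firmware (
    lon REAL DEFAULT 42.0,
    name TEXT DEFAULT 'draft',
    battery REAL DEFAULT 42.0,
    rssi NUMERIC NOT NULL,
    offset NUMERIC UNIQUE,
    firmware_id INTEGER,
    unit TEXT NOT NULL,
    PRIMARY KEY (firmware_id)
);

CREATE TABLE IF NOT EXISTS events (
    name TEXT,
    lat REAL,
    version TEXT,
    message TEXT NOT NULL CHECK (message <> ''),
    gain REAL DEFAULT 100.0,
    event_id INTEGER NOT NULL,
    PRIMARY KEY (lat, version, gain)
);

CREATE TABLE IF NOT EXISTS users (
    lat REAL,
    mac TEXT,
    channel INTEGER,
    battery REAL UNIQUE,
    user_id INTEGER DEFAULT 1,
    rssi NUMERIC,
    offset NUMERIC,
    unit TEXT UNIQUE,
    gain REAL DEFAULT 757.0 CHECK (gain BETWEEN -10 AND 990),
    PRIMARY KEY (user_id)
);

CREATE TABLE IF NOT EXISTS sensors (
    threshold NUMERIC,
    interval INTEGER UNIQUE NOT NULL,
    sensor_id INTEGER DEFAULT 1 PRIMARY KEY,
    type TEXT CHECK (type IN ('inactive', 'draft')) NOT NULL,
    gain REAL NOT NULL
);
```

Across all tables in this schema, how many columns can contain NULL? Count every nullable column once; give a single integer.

sites: 2 nullable (mac, timestamp — PK (status) and explicit NOT NULL columns excluded).
firmware: 4 nullable (lon, name, battery, offset — PK (firmware_id) and explicit NOT NULL columns excluded).
events: 1 nullable (name — PK (lat, version, gain) and explicit NOT NULL columns excluded).
users: 8 nullable (lat, mac, channel, battery, rssi, offset, unit, gain — PK (user_id) and explicit NOT NULL columns excluded).
sensors: 1 nullable (threshold — PK (sensor_id) and explicit NOT NULL columns excluded).
Total: 2 + 4 + 1 + 8 + 1 = 16.

16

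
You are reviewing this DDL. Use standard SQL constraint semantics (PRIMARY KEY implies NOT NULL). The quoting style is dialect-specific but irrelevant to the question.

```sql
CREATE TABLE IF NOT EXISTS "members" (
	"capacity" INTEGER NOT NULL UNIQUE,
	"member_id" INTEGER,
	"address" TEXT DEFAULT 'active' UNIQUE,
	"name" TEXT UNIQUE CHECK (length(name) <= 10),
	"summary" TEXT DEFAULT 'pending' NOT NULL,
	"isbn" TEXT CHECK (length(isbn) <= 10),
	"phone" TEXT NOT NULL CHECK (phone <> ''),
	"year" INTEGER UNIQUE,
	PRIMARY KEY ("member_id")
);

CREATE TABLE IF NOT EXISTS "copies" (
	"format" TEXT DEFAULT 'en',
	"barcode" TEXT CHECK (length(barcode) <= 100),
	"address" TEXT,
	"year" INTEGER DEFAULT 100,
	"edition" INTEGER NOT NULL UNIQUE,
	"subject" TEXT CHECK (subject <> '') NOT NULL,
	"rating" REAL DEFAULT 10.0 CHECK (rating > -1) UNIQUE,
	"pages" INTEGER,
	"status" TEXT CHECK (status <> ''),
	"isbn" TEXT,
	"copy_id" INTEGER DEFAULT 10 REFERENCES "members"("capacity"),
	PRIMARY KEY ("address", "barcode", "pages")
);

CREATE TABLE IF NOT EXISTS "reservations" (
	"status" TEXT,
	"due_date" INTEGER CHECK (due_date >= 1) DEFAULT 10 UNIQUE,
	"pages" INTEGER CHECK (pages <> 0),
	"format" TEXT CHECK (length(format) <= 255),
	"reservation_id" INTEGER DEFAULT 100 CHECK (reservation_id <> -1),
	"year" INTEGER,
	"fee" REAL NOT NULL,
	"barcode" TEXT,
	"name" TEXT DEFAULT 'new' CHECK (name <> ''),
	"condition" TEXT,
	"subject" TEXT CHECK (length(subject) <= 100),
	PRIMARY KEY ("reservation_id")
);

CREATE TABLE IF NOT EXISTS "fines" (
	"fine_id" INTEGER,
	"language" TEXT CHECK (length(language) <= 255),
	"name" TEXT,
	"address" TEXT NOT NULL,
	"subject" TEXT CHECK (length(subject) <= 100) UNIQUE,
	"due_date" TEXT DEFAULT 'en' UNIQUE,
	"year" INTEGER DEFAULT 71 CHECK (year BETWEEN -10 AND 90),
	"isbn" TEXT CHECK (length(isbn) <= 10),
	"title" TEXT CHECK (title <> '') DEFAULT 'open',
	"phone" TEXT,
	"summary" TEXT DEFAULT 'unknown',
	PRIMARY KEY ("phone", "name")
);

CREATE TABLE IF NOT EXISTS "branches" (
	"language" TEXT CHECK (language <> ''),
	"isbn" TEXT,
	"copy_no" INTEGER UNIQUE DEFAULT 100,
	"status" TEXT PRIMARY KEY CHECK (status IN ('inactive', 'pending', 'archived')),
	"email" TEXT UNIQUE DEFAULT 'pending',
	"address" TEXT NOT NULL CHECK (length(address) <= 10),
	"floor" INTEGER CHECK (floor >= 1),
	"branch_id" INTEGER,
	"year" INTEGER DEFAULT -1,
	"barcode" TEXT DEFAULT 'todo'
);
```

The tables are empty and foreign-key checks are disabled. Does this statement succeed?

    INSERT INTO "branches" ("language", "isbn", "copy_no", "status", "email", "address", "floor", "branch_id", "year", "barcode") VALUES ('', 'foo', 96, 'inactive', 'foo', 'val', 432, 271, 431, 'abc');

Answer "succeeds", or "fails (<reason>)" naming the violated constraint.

fails (CHECK on language)

The value '' for language violates CHECK (language <> '').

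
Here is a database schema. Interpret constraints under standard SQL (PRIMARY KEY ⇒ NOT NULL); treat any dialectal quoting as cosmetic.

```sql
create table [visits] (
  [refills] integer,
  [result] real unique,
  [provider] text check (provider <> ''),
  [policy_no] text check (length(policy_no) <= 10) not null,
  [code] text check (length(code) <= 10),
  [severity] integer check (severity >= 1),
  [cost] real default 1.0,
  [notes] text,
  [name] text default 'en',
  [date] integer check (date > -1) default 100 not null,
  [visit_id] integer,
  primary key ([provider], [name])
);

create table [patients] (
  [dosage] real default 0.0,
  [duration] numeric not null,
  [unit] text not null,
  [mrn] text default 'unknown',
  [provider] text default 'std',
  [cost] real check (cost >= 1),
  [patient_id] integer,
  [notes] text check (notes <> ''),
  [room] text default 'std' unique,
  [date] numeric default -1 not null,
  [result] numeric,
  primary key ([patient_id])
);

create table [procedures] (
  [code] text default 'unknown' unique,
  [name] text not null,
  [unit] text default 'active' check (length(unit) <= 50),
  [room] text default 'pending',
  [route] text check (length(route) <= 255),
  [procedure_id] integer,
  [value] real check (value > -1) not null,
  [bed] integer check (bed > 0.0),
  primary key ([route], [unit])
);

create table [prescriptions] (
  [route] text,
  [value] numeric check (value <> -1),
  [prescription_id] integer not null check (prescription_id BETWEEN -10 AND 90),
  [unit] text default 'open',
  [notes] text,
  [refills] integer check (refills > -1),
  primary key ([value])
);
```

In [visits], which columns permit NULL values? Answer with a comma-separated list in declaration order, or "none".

refills, result, code, severity, cost, notes, visit_id

- refills: no NOT NULL constraint applies → nullable.
- result: UNIQUE does not imply NOT NULL → nullable.
- provider: part of the PRIMARY KEY, which implies NOT NULL → not nullable.
- policy_no: declared NOT NULL → not nullable.
- code: CHECK does not forbid NULL (a CHECK constraint passes when its expression is NULL) → nullable.
- severity: CHECK does not forbid NULL (a CHECK constraint passes when its expression is NULL) → nullable.
- cost: DEFAULT only fills an omitted column; an explicit NULL is still allowed → nullable.
- notes: no NOT NULL constraint applies → nullable.
- name: part of the PRIMARY KEY, which implies NOT NULL → not nullable.
- date: declared NOT NULL → not nullable.
- visit_id: no NOT NULL constraint applies → nullable.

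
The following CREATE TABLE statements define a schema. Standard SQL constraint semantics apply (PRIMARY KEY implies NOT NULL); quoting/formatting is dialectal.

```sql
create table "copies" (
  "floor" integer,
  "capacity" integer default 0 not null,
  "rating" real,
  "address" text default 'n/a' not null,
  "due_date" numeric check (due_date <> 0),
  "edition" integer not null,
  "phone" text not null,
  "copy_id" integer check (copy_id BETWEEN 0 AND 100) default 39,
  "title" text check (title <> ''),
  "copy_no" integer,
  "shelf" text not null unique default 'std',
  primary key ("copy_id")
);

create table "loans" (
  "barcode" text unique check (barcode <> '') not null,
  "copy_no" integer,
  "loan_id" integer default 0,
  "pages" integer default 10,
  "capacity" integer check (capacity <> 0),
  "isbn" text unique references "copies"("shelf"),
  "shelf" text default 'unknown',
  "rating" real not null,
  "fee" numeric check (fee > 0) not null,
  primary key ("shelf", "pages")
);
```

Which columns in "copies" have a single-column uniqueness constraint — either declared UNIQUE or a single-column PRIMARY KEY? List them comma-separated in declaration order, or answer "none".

- floor: no UNIQUE or single-column PK constraint.
- capacity: no UNIQUE or single-column PK constraint.
- rating: no UNIQUE or single-column PK constraint.
- address: no UNIQUE or single-column PK constraint.
- due_date: no UNIQUE or single-column PK constraint.
- edition: no UNIQUE or single-column PK constraint.
- phone: no UNIQUE or single-column PK constraint.
- copy_id: single-column PRIMARY KEY → unique.
- title: no UNIQUE or single-column PK constraint.
- copy_no: no UNIQUE or single-column PK constraint.
- shelf: declared UNIQUE → unique.

copy_id, shelf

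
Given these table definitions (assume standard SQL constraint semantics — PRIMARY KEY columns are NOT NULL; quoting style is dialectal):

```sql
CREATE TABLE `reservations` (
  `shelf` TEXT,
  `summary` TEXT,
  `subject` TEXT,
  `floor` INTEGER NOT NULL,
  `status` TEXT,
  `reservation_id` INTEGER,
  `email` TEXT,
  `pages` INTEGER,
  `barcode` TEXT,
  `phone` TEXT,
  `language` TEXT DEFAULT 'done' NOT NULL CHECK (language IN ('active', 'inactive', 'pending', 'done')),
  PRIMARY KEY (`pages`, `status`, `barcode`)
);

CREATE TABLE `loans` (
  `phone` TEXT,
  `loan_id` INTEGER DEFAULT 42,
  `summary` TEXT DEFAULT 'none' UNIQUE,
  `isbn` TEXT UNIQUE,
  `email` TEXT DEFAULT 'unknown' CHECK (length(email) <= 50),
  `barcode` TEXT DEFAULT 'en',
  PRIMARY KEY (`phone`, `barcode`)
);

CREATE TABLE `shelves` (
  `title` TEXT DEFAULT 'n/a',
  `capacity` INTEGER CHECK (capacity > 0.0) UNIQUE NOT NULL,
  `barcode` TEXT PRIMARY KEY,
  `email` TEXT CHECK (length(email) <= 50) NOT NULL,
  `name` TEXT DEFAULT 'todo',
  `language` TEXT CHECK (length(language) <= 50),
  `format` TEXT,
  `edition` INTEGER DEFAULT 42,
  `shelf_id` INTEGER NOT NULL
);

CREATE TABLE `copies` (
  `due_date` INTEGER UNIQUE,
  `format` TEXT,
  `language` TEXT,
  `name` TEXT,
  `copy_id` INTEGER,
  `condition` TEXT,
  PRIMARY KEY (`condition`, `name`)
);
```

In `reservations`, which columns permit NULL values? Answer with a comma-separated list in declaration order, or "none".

- shelf: no NOT NULL constraint applies → nullable.
- summary: no NOT NULL constraint applies → nullable.
- subject: no NOT NULL constraint applies → nullable.
- floor: declared NOT NULL → not nullable.
- status: part of the PRIMARY KEY, which implies NOT NULL → not nullable.
- reservation_id: no NOT NULL constraint applies → nullable.
- email: no NOT NULL constraint applies → nullable.
- pages: part of the PRIMARY KEY, which implies NOT NULL → not nullable.
- barcode: part of the PRIMARY KEY, which implies NOT NULL → not nullable.
- phone: no NOT NULL constraint applies → nullable.
- language: declared NOT NULL → not nullable.

shelf, summary, subject, reservation_id, email, phone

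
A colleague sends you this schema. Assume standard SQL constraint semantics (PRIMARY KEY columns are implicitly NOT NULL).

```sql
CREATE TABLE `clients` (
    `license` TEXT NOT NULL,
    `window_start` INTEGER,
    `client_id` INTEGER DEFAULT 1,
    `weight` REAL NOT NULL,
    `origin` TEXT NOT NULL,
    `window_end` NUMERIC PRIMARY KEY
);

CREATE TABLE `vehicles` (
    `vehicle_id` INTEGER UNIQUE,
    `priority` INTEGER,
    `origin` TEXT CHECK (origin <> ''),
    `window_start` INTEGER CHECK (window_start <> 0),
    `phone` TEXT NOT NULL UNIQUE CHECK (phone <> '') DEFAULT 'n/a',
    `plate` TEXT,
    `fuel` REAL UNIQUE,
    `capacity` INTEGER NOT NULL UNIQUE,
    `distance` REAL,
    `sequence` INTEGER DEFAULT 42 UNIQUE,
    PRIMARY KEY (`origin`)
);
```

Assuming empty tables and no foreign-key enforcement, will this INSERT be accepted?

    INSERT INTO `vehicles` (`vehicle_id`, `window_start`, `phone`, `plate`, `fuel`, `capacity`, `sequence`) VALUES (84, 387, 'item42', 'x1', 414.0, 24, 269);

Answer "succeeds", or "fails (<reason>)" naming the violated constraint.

origin is omitted from the column list and has no DEFAULT, so it would receive NULL.
But origin is part of the PRIMARY KEY (implied NOT NULL).

fails (NOT NULL on origin)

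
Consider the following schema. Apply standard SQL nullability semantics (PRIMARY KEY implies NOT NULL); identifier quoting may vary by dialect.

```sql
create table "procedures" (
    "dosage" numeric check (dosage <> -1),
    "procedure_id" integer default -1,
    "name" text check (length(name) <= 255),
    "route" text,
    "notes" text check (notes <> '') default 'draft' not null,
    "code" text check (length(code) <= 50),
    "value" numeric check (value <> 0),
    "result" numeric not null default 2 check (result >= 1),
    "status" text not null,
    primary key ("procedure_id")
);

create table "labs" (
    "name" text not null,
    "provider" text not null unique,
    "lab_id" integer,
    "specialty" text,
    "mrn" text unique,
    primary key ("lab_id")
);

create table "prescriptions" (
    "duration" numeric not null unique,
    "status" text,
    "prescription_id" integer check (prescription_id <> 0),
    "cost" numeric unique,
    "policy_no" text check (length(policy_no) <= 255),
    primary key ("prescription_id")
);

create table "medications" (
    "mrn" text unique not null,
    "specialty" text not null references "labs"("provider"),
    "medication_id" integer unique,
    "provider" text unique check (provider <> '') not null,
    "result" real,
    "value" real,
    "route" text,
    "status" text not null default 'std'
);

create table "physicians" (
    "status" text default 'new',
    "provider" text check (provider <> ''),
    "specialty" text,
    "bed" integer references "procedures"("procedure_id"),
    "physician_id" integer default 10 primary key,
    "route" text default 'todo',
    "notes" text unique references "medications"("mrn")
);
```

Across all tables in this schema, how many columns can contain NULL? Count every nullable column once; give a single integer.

procedures: 5 nullable (dosage, name, route, code, value — PK (procedure_id) and explicit NOT NULL columns excluded).
labs: 2 nullable (specialty, mrn — PK (lab_id) and explicit NOT NULL columns excluded).
prescriptions: 3 nullable (status, cost, policy_no — PK (prescription_id) and explicit NOT NULL columns excluded).
medications: 4 nullable (medication_id, result, value, route — PK none and explicit NOT NULL columns excluded).
physicians: 6 nullable (status, provider, specialty, bed, route, notes — PK (physician_id) and explicit NOT NULL columns excluded).
Total: 5 + 2 + 3 + 4 + 6 = 20.

20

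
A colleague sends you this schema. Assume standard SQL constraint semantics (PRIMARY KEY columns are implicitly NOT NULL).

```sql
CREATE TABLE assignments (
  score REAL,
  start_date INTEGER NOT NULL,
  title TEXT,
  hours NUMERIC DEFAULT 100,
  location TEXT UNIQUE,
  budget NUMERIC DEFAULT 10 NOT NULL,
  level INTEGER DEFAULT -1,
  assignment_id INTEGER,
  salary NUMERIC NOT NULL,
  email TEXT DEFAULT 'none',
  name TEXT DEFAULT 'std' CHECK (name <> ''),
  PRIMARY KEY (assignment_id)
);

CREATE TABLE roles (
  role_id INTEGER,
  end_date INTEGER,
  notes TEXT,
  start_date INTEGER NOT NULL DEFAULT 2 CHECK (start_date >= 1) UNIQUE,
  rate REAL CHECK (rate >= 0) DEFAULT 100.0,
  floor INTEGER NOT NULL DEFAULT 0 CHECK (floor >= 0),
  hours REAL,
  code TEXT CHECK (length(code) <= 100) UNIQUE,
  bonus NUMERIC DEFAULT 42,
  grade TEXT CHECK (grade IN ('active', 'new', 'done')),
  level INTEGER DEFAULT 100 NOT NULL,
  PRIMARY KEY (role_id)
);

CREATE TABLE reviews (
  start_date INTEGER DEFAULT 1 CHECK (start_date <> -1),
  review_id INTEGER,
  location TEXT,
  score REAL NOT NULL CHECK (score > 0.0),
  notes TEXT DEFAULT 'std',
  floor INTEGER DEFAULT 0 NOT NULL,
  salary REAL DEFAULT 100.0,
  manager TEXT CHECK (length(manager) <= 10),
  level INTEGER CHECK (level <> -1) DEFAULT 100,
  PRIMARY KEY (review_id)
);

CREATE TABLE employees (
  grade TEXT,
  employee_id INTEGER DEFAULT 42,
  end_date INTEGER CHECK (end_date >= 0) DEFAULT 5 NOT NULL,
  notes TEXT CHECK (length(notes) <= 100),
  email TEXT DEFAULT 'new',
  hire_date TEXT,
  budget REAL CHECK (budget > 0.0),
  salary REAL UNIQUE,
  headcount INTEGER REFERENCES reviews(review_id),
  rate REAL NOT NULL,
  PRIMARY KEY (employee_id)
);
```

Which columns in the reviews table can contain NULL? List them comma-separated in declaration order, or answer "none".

start_date, location, notes, salary, manager, level

- start_date: CHECK does not forbid NULL (a CHECK constraint passes when its expression is NULL) → nullable.
- review_id: part of the PRIMARY KEY, which implies NOT NULL → not nullable.
- location: no NOT NULL constraint applies → nullable.
- score: declared NOT NULL → not nullable.
- notes: DEFAULT only fills an omitted column; an explicit NULL is still allowed → nullable.
- floor: declared NOT NULL → not nullable.
- salary: DEFAULT only fills an omitted column; an explicit NULL is still allowed → nullable.
- manager: CHECK does not forbid NULL (a CHECK constraint passes when its expression is NULL) → nullable.
- level: CHECK does not forbid NULL (a CHECK constraint passes when its expression is NULL) → nullable.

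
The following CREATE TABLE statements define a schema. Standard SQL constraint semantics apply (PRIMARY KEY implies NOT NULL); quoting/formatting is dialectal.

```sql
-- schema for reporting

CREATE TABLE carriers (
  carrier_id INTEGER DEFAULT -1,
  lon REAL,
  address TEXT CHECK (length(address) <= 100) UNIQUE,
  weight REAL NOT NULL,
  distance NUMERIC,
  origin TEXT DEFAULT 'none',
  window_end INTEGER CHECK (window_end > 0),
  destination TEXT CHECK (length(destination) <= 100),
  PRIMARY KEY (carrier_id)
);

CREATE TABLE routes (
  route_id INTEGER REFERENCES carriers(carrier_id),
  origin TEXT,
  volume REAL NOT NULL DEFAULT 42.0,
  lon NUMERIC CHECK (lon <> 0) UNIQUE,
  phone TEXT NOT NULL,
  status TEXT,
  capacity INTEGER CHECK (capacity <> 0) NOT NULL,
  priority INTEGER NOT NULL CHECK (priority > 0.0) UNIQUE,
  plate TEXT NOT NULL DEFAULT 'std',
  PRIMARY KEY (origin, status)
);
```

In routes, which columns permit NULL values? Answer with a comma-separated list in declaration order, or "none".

route_id, lon

- route_id: a foreign key column may be NULL unless separately constrained → nullable.
- origin: part of the PRIMARY KEY, which implies NOT NULL → not nullable.
- volume: declared NOT NULL → not nullable.
- lon: CHECK does not forbid NULL (a CHECK constraint passes when its expression is NULL) → nullable.
- phone: declared NOT NULL → not nullable.
- status: part of the PRIMARY KEY, which implies NOT NULL → not nullable.
- capacity: declared NOT NULL → not nullable.
- priority: declared NOT NULL → not nullable.
- plate: declared NOT NULL → not nullable.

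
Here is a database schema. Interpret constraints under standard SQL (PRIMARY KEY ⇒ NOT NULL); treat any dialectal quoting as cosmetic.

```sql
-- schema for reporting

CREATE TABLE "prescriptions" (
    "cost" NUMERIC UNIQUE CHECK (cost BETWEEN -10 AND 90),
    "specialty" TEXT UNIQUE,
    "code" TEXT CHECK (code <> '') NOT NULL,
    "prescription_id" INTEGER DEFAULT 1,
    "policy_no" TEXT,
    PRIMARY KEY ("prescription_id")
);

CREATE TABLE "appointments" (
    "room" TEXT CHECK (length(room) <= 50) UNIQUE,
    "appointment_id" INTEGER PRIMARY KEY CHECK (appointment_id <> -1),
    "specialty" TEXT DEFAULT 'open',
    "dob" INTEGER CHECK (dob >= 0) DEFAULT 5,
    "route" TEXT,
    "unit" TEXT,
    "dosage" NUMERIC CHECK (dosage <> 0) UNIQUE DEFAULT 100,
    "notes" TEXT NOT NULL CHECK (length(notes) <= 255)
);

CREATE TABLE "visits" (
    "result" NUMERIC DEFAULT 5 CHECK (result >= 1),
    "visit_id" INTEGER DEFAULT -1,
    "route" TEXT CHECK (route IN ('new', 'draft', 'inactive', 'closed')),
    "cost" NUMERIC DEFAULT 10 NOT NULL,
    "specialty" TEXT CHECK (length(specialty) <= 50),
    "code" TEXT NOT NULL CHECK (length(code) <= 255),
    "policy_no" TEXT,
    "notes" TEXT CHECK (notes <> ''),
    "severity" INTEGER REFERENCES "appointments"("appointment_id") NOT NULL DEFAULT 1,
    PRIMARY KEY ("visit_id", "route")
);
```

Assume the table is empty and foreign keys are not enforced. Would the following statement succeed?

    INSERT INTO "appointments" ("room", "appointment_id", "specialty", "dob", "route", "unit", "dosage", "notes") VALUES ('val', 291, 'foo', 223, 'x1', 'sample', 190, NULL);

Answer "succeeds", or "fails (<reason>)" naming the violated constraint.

notes is explicitly set to NULL, but notes is declared NOT NULL.

fails (NOT NULL on notes)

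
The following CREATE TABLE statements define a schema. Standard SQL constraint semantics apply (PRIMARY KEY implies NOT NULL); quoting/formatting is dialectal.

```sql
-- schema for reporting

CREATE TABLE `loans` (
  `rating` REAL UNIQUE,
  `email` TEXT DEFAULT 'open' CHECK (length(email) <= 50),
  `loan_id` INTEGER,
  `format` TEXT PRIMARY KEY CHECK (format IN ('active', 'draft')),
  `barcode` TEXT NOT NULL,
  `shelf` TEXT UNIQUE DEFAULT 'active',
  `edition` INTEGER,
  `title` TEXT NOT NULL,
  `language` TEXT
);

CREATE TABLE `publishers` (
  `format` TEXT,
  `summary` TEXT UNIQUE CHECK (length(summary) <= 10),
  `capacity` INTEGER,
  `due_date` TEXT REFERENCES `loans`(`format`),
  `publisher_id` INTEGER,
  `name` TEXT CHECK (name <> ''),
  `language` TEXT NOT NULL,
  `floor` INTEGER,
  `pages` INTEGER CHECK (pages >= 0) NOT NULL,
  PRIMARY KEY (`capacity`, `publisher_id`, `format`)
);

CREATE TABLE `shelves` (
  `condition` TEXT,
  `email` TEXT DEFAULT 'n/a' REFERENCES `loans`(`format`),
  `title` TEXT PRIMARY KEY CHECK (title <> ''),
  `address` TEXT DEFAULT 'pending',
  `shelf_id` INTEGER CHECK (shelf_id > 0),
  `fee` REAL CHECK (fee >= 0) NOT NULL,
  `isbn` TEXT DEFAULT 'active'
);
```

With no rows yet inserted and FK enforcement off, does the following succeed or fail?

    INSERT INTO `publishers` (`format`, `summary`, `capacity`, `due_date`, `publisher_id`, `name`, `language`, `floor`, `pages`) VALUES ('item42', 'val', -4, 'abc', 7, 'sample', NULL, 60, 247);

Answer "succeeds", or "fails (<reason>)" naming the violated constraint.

language is explicitly set to NULL, but language is declared NOT NULL.

fails (NOT NULL on language)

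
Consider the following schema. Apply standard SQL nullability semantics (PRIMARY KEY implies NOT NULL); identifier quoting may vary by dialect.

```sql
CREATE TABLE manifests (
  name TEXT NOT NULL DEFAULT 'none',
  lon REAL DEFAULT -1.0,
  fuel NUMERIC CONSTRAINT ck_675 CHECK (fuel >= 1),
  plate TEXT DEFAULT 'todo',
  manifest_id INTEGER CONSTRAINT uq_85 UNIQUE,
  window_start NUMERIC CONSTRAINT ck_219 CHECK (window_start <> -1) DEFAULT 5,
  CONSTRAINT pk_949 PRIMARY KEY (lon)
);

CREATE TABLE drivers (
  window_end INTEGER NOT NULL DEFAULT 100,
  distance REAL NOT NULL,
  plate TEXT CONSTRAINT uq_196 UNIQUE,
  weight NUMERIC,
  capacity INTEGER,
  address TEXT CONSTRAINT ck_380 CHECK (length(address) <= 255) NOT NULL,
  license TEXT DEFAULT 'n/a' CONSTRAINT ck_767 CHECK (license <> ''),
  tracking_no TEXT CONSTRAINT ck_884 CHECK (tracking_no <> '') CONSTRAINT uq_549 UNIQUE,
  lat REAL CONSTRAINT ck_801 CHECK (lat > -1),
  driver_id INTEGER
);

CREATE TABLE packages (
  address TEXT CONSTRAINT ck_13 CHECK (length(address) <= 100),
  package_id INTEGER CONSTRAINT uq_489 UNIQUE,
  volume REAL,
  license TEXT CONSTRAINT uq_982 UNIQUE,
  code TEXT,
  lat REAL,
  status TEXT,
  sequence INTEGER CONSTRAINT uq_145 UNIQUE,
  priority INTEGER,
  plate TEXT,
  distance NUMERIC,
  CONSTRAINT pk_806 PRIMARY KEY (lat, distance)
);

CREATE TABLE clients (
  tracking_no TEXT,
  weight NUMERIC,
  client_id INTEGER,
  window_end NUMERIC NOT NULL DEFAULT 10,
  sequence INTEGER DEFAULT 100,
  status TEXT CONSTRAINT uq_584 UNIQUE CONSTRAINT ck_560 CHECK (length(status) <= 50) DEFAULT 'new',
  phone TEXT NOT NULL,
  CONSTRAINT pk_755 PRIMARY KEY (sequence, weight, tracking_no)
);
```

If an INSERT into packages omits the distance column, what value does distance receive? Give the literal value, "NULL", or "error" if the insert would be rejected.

distance has no DEFAULT clause.
Omitting it would insert NULL, but it is part of the PRIMARY KEY, so the INSERT fails.

error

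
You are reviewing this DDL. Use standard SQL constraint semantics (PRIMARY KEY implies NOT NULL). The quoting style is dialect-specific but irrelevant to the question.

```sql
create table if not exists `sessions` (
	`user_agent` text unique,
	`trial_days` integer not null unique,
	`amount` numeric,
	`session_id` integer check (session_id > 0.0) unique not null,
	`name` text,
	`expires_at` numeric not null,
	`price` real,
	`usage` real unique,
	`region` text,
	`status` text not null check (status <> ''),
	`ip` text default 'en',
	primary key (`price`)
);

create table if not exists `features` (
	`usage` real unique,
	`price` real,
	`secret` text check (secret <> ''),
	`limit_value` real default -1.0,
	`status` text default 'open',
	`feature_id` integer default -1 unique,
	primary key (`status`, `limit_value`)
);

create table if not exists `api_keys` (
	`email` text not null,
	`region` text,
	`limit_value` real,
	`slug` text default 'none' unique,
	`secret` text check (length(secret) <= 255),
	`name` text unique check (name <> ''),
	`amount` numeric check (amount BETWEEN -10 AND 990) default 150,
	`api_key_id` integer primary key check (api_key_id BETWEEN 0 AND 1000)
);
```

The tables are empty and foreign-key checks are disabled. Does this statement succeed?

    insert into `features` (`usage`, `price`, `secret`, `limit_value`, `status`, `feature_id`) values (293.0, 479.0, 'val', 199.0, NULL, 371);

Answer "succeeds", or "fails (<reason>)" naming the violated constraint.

status is explicitly set to NULL, but status is part of the PRIMARY KEY (implied NOT NULL).

fails (NOT NULL on status)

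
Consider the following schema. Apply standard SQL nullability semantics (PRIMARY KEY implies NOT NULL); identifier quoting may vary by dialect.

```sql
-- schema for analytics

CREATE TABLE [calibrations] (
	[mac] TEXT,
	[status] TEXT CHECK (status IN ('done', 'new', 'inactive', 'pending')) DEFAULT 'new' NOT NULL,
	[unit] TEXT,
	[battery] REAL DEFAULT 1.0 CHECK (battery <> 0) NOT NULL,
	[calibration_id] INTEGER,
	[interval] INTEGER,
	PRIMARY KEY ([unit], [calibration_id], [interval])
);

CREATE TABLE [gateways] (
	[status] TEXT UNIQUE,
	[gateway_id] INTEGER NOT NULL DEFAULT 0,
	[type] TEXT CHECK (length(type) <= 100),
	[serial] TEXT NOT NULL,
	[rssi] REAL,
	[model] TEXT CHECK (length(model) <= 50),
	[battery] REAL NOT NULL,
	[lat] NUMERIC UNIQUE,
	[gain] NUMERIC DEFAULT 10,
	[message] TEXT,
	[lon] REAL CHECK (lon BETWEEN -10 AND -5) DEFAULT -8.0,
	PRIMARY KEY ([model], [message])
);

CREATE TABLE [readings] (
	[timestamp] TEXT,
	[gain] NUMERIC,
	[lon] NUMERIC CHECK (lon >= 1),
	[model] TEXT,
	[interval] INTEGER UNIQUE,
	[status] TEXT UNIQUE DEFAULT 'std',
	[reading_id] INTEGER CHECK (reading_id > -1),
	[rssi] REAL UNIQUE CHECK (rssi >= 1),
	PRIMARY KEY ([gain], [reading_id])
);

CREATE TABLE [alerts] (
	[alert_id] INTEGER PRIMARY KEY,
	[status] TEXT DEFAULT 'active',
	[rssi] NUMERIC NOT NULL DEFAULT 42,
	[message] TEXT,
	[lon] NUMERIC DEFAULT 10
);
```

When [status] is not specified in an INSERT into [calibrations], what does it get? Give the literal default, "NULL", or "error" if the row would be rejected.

'new'

status has an explicit DEFAULT 'new'.
When the column is omitted from an INSERT, that default is used.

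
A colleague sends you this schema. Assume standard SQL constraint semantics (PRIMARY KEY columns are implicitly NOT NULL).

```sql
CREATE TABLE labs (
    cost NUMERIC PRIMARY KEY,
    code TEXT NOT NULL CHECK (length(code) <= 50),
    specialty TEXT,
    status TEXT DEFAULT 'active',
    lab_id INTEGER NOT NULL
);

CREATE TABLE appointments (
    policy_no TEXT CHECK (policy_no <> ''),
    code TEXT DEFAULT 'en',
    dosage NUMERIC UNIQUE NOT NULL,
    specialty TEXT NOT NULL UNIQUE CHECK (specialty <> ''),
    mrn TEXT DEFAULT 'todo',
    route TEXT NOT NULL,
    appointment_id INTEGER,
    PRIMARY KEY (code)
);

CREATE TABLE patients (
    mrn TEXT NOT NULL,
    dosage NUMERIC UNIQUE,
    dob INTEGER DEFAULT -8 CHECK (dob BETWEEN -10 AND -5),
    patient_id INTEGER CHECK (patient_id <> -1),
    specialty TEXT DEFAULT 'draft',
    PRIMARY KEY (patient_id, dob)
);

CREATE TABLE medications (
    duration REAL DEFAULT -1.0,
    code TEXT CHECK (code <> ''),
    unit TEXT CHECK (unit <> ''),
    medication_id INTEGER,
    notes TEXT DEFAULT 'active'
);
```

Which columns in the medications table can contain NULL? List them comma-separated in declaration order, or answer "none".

- duration: DEFAULT only fills an omitted column; an explicit NULL is still allowed → nullable.
- code: CHECK does not forbid NULL (a CHECK constraint passes when its expression is NULL) → nullable.
- unit: CHECK does not forbid NULL (a CHECK constraint passes when its expression is NULL) → nullable.
- medication_id: no NOT NULL constraint applies → nullable.
- notes: DEFAULT only fills an omitted column; an explicit NULL is still allowed → nullable.

duration, code, unit, medication_id, notes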